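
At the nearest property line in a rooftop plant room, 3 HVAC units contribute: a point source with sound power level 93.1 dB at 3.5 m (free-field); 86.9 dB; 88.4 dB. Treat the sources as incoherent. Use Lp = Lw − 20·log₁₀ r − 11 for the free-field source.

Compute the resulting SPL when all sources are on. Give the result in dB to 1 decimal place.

Source at 3.5 m: Lp = 93.1 − 20·log₁₀(3.5) − 11 = 71.2 dB.
Sum in the linear (power) domain: Σ 10^(Lᵢ/10) = 10^(71.2/10) + 10^(86.9/10) + 10^(88.4/10) = 1.195e+09.
Combined level = 10 log₁₀(1.195e+09) = 90.8 dB.

90.8 dB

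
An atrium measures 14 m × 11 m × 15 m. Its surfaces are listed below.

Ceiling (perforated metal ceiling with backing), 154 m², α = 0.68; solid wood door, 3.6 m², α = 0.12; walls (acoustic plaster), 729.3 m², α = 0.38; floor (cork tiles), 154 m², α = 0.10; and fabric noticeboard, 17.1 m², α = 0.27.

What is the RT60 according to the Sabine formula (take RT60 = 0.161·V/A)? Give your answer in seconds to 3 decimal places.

Equivalent absorption area: A = 154·0.68 + 3.6·0.12 + 729.3·0.38 + 154·0.10 + 17.1·0.27 = 402.303 m².
Volume V = 14 × 11 × 15 = 2310 m³.
T = 0.161 V/A = 0.161·2310/402.303 = 0.924 s.

0.924 sec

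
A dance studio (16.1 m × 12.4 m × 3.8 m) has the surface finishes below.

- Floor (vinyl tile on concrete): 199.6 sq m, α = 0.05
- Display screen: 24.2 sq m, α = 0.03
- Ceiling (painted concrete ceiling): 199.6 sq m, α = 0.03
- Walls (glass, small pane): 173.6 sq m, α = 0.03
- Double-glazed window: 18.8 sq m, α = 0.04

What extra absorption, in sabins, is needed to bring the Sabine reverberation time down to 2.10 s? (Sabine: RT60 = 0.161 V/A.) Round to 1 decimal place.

Total absorption A₁ = 199.6×0.05 + 24.2×0.03 + 199.6×0.03 + 173.6×0.03 + 18.8×0.04
  = 9.980 + 0.726 + 5.988 + 5.208 + 0.752 = 22.654 sq m sabins.
For T = 2.10 s, need A₂ = 0.161·V/T = 0.161·758.632/2.10 = 58.162 sabins.
Shortfall: 58.162 − 22.654 = 35.5 sabins.

35.5 sabins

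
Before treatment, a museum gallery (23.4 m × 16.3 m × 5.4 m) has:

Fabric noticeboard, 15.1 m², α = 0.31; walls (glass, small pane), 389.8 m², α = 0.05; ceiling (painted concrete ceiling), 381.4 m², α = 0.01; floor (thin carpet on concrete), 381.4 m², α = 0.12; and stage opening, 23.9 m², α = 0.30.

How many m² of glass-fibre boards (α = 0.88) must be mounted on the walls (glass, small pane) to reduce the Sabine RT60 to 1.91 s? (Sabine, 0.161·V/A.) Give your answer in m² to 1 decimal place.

111.7

Summing Sᵢαᵢ: 4.681 + 19.490 + 3.814 + 45.768 + 7.170 → A₁ = 80.923 sabins.
Required A₂ = 0.161·2059.668/1.91 = 173.616 sabins.
Absorption to add: 173.616 − 80.923 = 92.693 sabins.
Net gain per m²: Δα = 0.88 − 0.05 = 0.83.
Area = ΔA/Δα = 92.693/0.83 = 111.7 m².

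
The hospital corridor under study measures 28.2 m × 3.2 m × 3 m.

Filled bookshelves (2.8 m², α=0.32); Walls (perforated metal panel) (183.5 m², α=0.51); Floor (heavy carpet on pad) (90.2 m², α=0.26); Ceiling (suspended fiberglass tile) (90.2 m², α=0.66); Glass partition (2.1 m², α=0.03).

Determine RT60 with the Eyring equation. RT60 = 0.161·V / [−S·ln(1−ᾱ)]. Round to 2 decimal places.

0.18 s

Total surface area S = 2.8 + 183.5 + 90.2 + 90.2 + 2.1 = 368.8 m².
Absorption A = 2.8×0.32 + 183.5×0.51 + 90.2×0.26 + 90.2×0.66 + 2.1×0.03 = 177.528 sabins.
Mean coefficient ᾱ = A/S = 0.4814.
−S·ln(1−ᾱ) = −368.8 × ln(1 − 0.4814) = 242.162.
V = 28.2 × 3.2 × 3 = 270.72 m³.
RT60 = 0.161 × 270.72 / 242.162 = 0.18 s.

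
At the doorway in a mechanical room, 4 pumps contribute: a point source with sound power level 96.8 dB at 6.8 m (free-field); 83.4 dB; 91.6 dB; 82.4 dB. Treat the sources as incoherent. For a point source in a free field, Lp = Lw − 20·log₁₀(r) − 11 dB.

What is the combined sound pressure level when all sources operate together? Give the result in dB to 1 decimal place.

92.7 dB

Source at 6.8 m: Lp = 96.8 − 20·log₁₀(6.8) − 11 = 69.1 dB.
Sum in the linear (power) domain: Σ 10^(Lᵢ/10) = 10^(69.1/10) + 10^(83.4/10) + 10^(91.6/10) + 10^(82.4/10) = 1.846e+09.
L_total = 10·log₁₀(1.846e+09) = 92.7 dB.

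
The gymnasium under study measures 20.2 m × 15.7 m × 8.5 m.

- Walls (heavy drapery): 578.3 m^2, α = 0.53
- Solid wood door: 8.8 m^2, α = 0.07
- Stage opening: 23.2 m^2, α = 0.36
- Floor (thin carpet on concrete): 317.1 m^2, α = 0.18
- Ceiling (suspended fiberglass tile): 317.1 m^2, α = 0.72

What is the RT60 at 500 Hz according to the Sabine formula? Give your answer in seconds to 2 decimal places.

0.72 s

A = Σ Sᵢαᵢ = 578.3×0.53 + 8.8×0.07 + 23.2×0.36 + 317.1×0.18 + 317.1×0.72 = 600.857 sabins.
V = 20.2·15.7·8.5 = 2695.69 m³.
T = 0.161 V/A = 0.161·2695.69/600.857 = 0.72 s.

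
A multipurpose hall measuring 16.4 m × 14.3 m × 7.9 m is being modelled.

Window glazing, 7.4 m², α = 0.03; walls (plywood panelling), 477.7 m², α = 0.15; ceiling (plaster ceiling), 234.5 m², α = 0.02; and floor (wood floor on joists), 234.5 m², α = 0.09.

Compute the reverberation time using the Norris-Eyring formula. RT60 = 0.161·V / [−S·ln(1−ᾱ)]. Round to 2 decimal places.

S = Σ Sᵢ = 954.1 m².
Σ(Sᵢαᵢ) = 7.4×0.03 + 477.7×0.15 + 234.5×0.02 + 234.5×0.09 = 97.672.
ᾱ = 97.672 / 954.1 = 0.1024.
Eyring denominator: −S ln(1−ᾱ) = 103.072.
V = 16.4 × 14.3 × 7.9 = 1852.708 m³.
RT60 = 0.161 × 1852.708 / 103.072 = 2.89 s.

2.89 sec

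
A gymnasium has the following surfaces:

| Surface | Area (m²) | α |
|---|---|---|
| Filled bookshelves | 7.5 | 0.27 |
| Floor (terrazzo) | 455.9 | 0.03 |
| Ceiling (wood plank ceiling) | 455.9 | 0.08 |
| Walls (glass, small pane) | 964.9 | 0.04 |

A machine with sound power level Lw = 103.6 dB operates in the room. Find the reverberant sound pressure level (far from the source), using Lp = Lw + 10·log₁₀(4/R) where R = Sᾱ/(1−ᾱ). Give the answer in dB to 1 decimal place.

A = 90.770 sabins; S = 1884.2 m².
ᾱ = 0.0482, so room constant R = A/(1−ᾱ) = 95.367 m².
Lp = Lw + 10 log₁₀(4/R) = 103.6 -13.77 = 89.8 dB.

89.8 dB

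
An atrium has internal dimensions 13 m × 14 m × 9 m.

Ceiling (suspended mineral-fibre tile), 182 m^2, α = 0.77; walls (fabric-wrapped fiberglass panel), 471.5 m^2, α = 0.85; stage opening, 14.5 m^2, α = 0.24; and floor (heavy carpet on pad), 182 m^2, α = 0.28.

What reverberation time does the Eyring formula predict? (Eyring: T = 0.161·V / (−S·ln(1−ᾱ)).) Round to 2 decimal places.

0.26 s

Total surface area S = 182 + 471.5 + 14.5 + 182 = 850.0 m^2.
Absorption A = 182·0.77 + 471.5·0.85 + 14.5·0.24 + 182·0.28 = 595.355 sabins.
ᾱ = 595.355 / 850.0 = 0.7004.
Eyring denominator: −S ln(1−ᾱ) = 1024.511.
V = 13 × 14 × 9 = 1638 m³.
RT60 = 0.161 × 1638 / 1024.511 = 0.26 s.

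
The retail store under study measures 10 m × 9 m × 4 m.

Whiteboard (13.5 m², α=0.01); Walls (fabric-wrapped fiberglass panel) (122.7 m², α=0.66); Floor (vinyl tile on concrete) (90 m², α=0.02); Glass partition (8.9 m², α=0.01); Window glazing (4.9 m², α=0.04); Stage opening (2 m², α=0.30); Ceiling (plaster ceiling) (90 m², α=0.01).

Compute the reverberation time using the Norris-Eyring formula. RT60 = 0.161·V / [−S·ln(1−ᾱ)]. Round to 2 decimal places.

0.59 s

Total surface area S = 13.5 + 122.7 + 90 + 8.9 + 4.9 + 2 + 90 = 332.0 m².
Σ(Sᵢαᵢ) = 13.5×0.01 + 122.7×0.66 + 90×0.02 + 8.9×0.01 + 4.9×0.04 + 2×0.30 + 90×0.01 = 84.702.
ᾱ = 84.702 / 332.0 = 0.2551.
Eyring denominator: −S ln(1−ᾱ) = 97.776.
V = 10 × 9 × 4 = 360 m³.
T = 0.161·V/[−S·ln(1−ᾱ)] = 0.161·360/97.776 = 0.59 s.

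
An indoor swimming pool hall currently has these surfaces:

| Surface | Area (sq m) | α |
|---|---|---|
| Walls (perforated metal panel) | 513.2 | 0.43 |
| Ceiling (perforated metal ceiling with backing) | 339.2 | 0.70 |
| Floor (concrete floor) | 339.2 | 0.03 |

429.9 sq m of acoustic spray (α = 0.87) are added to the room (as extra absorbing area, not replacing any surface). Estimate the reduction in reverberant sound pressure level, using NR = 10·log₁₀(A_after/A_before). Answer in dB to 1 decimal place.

Equivalent absorption area: A_before = 513.2·0.43 + 339.2·0.70 + 339.2·0.03 = 468.292 sq m.
Added absorption = 429.9 × 0.87 = 374.013 sabins.
A_after = 468.292 + 374.013 = 842.305 sabins.
NR = 10·log₁₀(842.305/468.292) = 2.5 dB.

2.5 dB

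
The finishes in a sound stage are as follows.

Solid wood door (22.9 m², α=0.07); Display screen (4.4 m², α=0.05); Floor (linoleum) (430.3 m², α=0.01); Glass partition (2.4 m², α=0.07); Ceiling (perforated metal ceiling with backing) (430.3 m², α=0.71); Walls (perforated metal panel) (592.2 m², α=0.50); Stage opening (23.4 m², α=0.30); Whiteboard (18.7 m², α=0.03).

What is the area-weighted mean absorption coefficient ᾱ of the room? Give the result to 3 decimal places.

0.404

Total surface area S = 1524.6 m².
Weighted sum Σ Sα = 615.488.
ᾱ = A/S = 0.404.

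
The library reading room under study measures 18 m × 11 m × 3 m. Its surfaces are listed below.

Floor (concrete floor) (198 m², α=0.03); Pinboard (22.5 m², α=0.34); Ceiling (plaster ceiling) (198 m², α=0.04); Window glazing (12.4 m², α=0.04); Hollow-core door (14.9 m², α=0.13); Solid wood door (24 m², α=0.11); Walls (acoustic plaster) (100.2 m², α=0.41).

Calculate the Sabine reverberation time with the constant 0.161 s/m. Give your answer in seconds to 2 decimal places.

A = Σ Sᵢαᵢ = 198·0.03 + 22.5·0.34 + 198·0.04 + 12.4·0.04 + 14.9·0.13 + 24·0.11 + 100.2·0.41 = 67.665 sabins.
V = 18·11·3 = 594 m³.
T = 0.161 V/A = 0.161·594/67.665 = 1.41 s.

1.41 s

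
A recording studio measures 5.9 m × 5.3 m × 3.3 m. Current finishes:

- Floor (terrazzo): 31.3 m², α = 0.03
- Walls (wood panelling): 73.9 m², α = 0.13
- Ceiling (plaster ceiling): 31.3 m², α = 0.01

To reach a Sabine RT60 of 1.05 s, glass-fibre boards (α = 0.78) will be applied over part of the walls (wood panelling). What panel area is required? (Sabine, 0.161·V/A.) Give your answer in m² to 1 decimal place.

7.6

Equivalent absorption area: A₁ = 31.3*0.03 + 73.9*0.13 + 31.3*0.01 = 10.859 m².
Required A₂ = 0.161·103.191/1.05 = 15.823 sabins.
ΔA needed = 15.823 − 10.859 = 4.964 sabins.
Net gain per m²: Δα = 0.78 − 0.13 = 0.65.
Area = ΔA/Δα = 4.964/0.65 = 7.6 m².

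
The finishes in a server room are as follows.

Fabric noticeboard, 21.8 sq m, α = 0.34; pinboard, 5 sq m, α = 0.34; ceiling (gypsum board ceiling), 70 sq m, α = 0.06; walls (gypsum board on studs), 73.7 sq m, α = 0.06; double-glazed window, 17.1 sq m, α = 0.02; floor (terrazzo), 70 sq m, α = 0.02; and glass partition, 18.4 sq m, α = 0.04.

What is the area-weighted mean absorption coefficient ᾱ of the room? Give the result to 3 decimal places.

Total surface area S = 276.0 sq m.
Σ(Sᵢαᵢ) = 21.8·0.34 + 5·0.34 + 70·0.06 + 73.7·0.06 + 17.1·0.02 + 70·0.02 + 18.4·0.04 = 20.212.
ᾱ = 20.212 / 276.0 = 0.073.

0.073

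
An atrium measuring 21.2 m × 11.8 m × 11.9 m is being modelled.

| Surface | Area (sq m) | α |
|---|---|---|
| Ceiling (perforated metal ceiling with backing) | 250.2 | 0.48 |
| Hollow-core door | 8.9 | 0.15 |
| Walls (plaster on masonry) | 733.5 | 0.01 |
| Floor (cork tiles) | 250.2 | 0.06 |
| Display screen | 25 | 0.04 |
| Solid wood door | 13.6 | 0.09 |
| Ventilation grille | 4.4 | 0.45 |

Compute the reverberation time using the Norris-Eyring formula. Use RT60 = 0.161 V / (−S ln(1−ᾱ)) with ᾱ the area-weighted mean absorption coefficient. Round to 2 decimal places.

Total surface area S = 250.2 + 8.9 + 733.5 + 250.2 + 25 + 13.6 + 4.4 = 1285.8 sq m.
Σ(Sᵢαᵢ) = 250.2·0.48 + 8.9·0.15 + 733.5·0.01 + 250.2·0.06 + 25·0.04 + 13.6·0.09 + 4.4·0.45 = 147.982.
Mean coefficient ᾱ = A/S = 0.1151.
Eyring denominator: −S ln(1−ᾱ) = 157.228.
V = 21.2 × 11.8 × 11.9 = 2976.904 m³.
T = 0.161·V/[−S·ln(1−ᾱ)] = 0.161·2976.904/157.228 = 3.05 s.

3.05 seconds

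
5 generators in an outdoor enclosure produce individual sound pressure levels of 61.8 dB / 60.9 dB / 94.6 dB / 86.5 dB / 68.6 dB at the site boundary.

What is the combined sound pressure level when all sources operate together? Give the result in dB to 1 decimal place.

Σ 10^(Lᵢ/10) = 3.341e+09.
Combined level = 10 log₁₀(3.341e+09) = 95.2 dB.

95.2 dB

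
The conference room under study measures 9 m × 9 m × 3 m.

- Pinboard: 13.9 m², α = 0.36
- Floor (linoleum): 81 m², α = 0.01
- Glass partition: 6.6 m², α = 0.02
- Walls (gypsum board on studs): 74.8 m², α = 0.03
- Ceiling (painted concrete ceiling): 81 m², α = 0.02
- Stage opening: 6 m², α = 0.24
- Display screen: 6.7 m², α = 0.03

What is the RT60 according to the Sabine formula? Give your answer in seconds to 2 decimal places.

3.42 s

Summing Sᵢαᵢ: 5.004 + 0.810 + 0.132 + 2.244 + 1.620 + 1.440 + 0.201 → A = 11.451 sabins.
V = 9·9·3 = 243 m³.
RT60 = 0.161 · V / A = 0.161 × 243 / 11.451 = 3.42 s.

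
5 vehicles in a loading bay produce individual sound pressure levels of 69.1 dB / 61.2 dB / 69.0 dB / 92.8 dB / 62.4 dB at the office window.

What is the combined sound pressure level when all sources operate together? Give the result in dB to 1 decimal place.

92.8 dB

Σ 10^(Lᵢ/10) = 1.925e+09.
L_total = 10·log₁₀(1.925e+09) = 92.8 dB.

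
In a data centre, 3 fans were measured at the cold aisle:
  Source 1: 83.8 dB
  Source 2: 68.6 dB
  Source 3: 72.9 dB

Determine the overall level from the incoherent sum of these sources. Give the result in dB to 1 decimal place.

Converting to relative power and adding: 10^(83.8/10) + 10^(68.6/10) + 10^(72.9/10) = 2.666e+08.
Combined level = 10 log₁₀(2.666e+08) = 84.3 dB.

84.3 dB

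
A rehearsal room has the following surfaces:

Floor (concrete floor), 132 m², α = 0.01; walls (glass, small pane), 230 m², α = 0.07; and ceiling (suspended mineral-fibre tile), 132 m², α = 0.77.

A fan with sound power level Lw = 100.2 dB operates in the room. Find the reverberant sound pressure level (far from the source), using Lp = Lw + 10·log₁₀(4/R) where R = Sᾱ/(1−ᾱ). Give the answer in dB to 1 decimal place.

A = 119.060 sabins; S = 494.0 m².
ᾱ = 119.060/494.0 = 0.2410; R = Sᾱ/(1−ᾱ) = 119.060/(1−0.2410) = 156.864 m².
Lp = Lw + 10 log₁₀(4/R) = 100.2 -15.93 = 84.3 dB.

84.3 dB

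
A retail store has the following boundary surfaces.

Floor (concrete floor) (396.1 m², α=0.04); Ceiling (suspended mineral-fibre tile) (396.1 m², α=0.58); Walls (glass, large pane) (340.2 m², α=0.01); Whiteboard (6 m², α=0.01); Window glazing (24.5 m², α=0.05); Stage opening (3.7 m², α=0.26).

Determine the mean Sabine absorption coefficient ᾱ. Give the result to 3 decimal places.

0.215

Total surface area S = 1166.6 m².
A = 396.1·0.04 + 396.1·0.58 + 340.2·0.01 + 6·0.01 + 24.5·0.05 + 3.7·0.26 = 251.231 sabins.
ᾱ = 251.231 / 1166.6 = 0.215.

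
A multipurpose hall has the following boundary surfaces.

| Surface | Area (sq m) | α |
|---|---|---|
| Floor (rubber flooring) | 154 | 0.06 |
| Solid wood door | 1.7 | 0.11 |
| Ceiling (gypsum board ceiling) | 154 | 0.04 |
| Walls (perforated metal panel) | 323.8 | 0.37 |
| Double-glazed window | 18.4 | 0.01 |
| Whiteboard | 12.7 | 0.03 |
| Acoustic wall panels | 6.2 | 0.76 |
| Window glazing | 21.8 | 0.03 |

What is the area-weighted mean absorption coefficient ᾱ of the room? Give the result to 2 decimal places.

Total surface area S = 692.6 sq m.
Σ(Sᵢαᵢ) = 154*0.06 + 1.7*0.11 + 154*0.04 + 323.8*0.37 + 18.4*0.01 + 12.7*0.03 + 6.2*0.76 + 21.8*0.03 = 141.324.
ᾱ = 141.324 / 692.6 = 0.20.

0.20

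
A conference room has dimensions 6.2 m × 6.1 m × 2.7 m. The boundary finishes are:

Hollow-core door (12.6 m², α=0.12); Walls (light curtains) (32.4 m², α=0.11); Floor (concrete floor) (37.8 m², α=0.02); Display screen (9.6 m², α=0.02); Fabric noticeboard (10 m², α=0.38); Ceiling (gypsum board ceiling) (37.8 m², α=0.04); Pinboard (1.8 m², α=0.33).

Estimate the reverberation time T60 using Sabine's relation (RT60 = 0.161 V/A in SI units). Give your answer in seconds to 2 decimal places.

1.38 s

Total absorption A = 12.6·0.12 + 32.4·0.11 + 37.8·0.02 + 9.6·0.02 + 10·0.38 + 37.8·0.04 + 1.8·0.33
  = 1.512 + 3.564 + 0.756 + 0.192 + 3.800 + 1.512 + 0.594 = 11.930 m² sabins.
V = 6.2·6.1·2.7 = 102.114 m³.
RT60 = 0.161 · V / A = 0.161 × 102.114 / 11.930 = 1.38 s.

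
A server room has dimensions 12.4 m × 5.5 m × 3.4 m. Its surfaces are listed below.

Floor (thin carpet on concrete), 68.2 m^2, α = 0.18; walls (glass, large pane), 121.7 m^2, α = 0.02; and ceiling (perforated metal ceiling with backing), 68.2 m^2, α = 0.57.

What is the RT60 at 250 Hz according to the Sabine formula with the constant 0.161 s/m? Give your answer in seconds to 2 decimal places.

0.70 s

Equivalent absorption area: A = 68.2·0.18 + 121.7·0.02 + 68.2·0.57 = 53.584 m^2.
V = 12.4·5.5·3.4 = 231.88 m³.
Sabine: RT60 = 0.161 × 231.88 / 53.584 = 0.70 s.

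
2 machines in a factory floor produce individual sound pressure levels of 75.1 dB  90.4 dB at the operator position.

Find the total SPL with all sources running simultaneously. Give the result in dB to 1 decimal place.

90.5 dB

Converting to relative power and adding: 10^(75.1/10) + 10^(90.4/10) = 1.129e+09.
L_total = 10·log₁₀(1.129e+09) = 90.5 dB.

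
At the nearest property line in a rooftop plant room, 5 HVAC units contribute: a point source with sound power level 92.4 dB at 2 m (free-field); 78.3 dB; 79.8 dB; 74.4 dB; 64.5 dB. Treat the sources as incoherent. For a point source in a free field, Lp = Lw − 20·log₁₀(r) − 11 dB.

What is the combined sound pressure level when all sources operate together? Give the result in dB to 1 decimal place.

83.6 dB

Source at 2 m: Lp = 92.4 − 20·log₁₀(2) − 11 = 75.4 dB.
Sum in the linear (power) domain: Σ 10^(Lᵢ/10) = 10^(75.4/10) + 10^(78.3/10) + 10^(79.8/10) + 10^(74.4/10) + 10^(64.5/10) = 2.281e+08.
Combined level = 10 log₁₀(2.281e+08) = 83.6 dB.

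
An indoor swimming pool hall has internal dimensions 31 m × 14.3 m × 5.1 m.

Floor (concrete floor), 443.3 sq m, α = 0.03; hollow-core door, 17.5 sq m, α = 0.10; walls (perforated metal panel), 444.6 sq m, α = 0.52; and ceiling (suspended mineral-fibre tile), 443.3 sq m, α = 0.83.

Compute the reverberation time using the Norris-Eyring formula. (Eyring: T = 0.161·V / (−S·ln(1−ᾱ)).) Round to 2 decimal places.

S = Σ Sᵢ = 1348.7 sq m.
Σ(Sᵢαᵢ) = 443.3×0.03 + 17.5×0.10 + 444.6×0.52 + 443.3×0.83 = 614.180.
Mean coefficient ᾱ = A/S = 0.4554.
−S·ln(1−ᾱ) = −1348.7 × ln(1 − 0.4554) = 819.610.
V = 31 × 14.3 × 5.1 = 2260.83 m³.
T = 0.161·V/[−S·ln(1−ᾱ)] = 0.161·2260.83/819.610 = 0.44 s.

0.44 s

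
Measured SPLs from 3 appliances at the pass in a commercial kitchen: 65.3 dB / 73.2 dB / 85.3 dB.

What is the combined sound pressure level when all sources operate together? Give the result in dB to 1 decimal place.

Sum in the linear (power) domain: Σ 10^(Lᵢ/10) = 10^(65.3/10) + 10^(73.2/10) + 10^(85.3/10) = 3.631e+08.
Back to dB: 10·log₁₀ Σ = 85.6 dB.

85.6 dB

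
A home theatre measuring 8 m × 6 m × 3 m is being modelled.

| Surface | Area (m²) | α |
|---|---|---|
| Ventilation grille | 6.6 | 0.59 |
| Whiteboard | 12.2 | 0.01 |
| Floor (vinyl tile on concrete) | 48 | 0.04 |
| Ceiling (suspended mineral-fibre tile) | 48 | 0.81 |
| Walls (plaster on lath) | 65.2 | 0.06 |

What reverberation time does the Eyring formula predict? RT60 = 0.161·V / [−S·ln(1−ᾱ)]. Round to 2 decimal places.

0.41 s

Total surface area S = 6.6 + 12.2 + 48 + 48 + 65.2 = 180.0 m².
Σ(Sᵢαᵢ) = 6.6·0.59 + 12.2·0.01 + 48·0.04 + 48·0.81 + 65.2·0.06 = 48.728.
Mean coefficient ᾱ = A/S = 0.2707.
Eyring denominator: −S ln(1−ᾱ) = 56.821.
V = 8 × 6 × 3 = 144 m³.
T = 0.161·V/[−S·ln(1−ᾱ)] = 0.161·144/56.821 = 0.41 s.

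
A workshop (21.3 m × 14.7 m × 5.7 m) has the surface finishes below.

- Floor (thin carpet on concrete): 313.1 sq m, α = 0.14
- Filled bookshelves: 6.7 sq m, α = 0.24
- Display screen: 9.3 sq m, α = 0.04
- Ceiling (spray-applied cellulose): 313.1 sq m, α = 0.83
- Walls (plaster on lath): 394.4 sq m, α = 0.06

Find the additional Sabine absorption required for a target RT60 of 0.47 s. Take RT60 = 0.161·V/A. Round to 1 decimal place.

A₁ = Σ Sᵢαᵢ = 313.1·0.14 + 6.7·0.24 + 9.3·0.04 + 313.1·0.83 + 394.4·0.06 = 329.351 sabins.
For T = 0.47 s, need A₂ = 0.161·V/T = 0.161·1784.727/0.47 = 611.364 sabins.
Additional absorption ΔA = 611.364 − 329.351 = 282.0 sabins.

282.0 sabins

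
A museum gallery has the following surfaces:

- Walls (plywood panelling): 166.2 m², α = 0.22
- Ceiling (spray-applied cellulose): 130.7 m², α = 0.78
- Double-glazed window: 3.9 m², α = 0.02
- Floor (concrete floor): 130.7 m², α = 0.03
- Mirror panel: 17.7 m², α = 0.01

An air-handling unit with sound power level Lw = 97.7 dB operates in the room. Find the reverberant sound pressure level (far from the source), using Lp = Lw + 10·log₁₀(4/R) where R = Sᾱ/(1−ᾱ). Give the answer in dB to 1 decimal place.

Σ(Sᵢαᵢ) = 166.2·0.22 + 130.7·0.78 + 3.9·0.02 + 130.7·0.03 + 17.7·0.01 = 142.686; total area S = 449.2 m².
ᾱ = 142.686/449.2 = 0.3176; R = Sᾱ/(1−ᾱ) = 142.686/(1−0.3176) = 209.094 m².
Lp = Lw + 10 log₁₀(4/R) = 97.7 -17.18 = 80.5 dB.

80.5 dB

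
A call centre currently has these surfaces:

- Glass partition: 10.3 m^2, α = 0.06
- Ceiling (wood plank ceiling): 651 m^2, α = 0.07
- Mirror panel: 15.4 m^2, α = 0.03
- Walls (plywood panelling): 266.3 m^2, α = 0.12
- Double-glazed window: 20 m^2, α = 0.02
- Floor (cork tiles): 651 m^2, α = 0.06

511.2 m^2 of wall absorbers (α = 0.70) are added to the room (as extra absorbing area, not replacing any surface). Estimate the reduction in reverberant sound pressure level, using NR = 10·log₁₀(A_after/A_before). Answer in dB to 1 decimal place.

6.1 dB

Equivalent absorption area: A_before = 10.3*0.06 + 651*0.07 + 15.4*0.03 + 266.3*0.12 + 20*0.02 + 651*0.06 = 118.066 m^2.
Treatment contributes 511.2·0.70 = 357.840 sabins.
New total A_after = 475.906 sabins.
Reduction = 10 log₁₀(A_after/A_before) = 10 log₁₀(4.0308) = 6.1 dB.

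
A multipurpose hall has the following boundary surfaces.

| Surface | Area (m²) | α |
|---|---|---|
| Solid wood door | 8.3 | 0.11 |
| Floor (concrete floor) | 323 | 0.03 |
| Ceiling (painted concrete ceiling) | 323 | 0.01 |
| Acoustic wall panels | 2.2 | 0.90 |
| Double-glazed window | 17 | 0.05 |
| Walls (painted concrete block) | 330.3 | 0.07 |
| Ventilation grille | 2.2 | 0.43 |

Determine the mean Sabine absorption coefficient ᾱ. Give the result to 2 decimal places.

S = Σ Sᵢ = 8.3 + 323 + 323 + 2.2 + 17 + 330.3 + 2.2 = 1006.0 m².
A = 8.3×0.11 + 323×0.03 + 323×0.01 + 2.2×0.90 + 17×0.05 + 330.3×0.07 + 2.2×0.43 = 40.730 sabins.
ᾱ = A/S = 0.04.

0.04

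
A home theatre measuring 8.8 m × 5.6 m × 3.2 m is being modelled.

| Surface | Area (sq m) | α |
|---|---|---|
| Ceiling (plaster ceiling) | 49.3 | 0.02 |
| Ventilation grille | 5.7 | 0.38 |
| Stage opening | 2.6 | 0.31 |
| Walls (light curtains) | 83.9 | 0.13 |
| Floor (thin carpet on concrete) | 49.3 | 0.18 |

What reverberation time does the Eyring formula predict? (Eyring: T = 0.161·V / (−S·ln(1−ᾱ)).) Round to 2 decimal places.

1.00 s

Total surface area S = 49.3 + 5.7 + 2.6 + 83.9 + 49.3 = 190.8 sq m.
Absorption A = 49.3×0.02 + 5.7×0.38 + 2.6×0.31 + 83.9×0.13 + 49.3×0.18 = 23.739 sabins.
ᾱ = 23.739 / 190.8 = 0.1244.
Eyring denominator: −S ln(1−ᾱ) = 25.347.
V = 8.8 × 5.6 × 3.2 = 157.696 m³.
T = 0.161·V/[−S·ln(1−ᾱ)] = 0.161·157.696/25.347 = 1.00 s.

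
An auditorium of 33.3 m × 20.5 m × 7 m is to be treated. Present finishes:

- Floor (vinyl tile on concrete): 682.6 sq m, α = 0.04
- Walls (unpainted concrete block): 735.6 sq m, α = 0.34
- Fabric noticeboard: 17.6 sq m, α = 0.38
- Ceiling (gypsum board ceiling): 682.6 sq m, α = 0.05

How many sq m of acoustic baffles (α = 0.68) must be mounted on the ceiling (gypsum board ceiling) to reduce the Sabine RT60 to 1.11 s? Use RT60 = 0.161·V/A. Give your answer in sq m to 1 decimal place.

Equivalent absorption area: A₁ = 682.6×0.04 + 735.6×0.34 + 17.6×0.38 + 682.6×0.05 = 318.226 sq m.
Required A₂ = 0.161·4778.55/1.11 = 693.105 sabins.
Absorption to add: 693.105 − 318.226 = 374.879 sabins.
Each sq m of panel replacing the ceiling (gypsum board ceiling) adds (0.68 − 0.05) = 0.63 sabins.
Area = ΔA/Δα = 374.879/0.63 = 595.0 sq m.

595.0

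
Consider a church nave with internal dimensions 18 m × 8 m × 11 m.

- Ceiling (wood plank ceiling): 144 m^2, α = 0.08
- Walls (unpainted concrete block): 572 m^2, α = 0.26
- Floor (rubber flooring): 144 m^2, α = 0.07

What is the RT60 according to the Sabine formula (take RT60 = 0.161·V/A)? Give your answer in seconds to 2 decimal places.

1.50 s

Equivalent absorption area: A = 144·0.08 + 572·0.26 + 144·0.07 = 170.320 m^2.
V = 18·8·11 = 1584 m³.
T = 0.161 V/A = 0.161·1584/170.320 = 1.50 s.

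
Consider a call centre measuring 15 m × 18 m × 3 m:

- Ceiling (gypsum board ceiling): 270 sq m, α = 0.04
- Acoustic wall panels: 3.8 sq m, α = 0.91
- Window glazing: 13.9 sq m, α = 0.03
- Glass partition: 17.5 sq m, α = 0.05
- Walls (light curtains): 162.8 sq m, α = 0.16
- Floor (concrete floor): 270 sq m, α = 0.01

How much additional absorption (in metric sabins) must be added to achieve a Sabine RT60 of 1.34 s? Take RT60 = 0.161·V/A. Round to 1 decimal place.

53.0 sabins

A₁ = Σ Sᵢαᵢ = 270·0.04 + 3.8·0.91 + 13.9·0.03 + 17.5·0.05 + 162.8·0.16 + 270·0.01 = 44.298 sabins.
V = 810 m³. Required absorption A₂ = 0.161 × 810 / 1.34 = 97.321 sabins.
Shortfall: 97.321 − 44.298 = 53.0 sabins.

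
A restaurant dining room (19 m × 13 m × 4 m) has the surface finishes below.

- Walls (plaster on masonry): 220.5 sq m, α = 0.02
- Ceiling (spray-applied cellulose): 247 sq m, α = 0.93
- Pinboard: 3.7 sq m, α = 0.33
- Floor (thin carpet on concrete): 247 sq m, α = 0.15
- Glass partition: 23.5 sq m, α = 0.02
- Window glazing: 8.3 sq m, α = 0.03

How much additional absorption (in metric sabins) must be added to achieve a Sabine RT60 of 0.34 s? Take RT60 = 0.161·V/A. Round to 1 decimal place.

194.7 sabins

Equivalent absorption area: A₁ = 220.5×0.02 + 247×0.93 + 3.7×0.33 + 247×0.15 + 23.5×0.02 + 8.3×0.03 = 273.110 sq m.
For T = 0.34 s, need A₂ = 0.161·V/T = 0.161·988/0.34 = 467.847 sabins.
Shortfall: 467.847 − 273.110 = 194.7 sabins.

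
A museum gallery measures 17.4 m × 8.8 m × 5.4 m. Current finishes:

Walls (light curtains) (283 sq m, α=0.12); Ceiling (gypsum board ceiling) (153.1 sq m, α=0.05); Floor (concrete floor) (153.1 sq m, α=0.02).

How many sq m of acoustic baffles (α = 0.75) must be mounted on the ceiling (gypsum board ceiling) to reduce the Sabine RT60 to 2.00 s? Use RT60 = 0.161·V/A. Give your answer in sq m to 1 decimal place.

31.3

A₁ = Σ Sᵢαᵢ = 283*0.12 + 153.1*0.05 + 153.1*0.02 = 44.677 sabins.
Required A₂ = 0.161·826.848/2.00 = 66.561 sabins.
Absorption to add: 66.561 − 44.677 = 21.884 sabins.
Net gain per sq m: Δα = 0.75 − 0.05 = 0.70.
Area = ΔA/Δα = 21.884/0.70 = 31.3 sq m.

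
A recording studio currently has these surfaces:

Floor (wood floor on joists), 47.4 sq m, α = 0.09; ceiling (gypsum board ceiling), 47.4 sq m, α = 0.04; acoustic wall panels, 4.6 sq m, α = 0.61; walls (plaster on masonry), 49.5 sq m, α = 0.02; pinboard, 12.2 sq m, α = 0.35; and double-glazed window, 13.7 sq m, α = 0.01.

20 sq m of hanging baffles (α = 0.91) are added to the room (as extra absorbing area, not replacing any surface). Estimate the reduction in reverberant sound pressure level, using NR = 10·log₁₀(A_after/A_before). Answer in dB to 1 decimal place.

Equivalent absorption area: A_before = 47.4×0.09 + 47.4×0.04 + 4.6×0.61 + 49.5×0.02 + 12.2×0.35 + 13.7×0.01 = 14.365 sq m.
Treatment contributes 20·0.91 = 18.200 sabins.
New total A_after = 32.565 sabins.
NR = 10·log₁₀(32.565/14.365) = 3.6 dB.

3.6 dB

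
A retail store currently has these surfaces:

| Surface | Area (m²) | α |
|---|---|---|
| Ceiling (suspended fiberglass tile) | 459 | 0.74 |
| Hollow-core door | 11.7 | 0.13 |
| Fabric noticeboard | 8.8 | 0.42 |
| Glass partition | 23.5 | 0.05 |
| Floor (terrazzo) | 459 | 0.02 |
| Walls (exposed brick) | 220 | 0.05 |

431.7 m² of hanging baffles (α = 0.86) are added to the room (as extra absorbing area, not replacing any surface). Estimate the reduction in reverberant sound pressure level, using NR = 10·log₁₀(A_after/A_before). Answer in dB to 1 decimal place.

3.0 dB

Summing Sᵢαᵢ: 339.660 + 1.521 + 3.696 + 1.175 + 9.180 + 11.000 → A_before = 366.232 sabins.
Treatment contributes 431.7·0.86 = 371.262 sabins.
New total A_after = 737.494 sabins.
Reduction = 10 log₁₀(A_after/A_before) = 10 log₁₀(2.0137) = 3.0 dB.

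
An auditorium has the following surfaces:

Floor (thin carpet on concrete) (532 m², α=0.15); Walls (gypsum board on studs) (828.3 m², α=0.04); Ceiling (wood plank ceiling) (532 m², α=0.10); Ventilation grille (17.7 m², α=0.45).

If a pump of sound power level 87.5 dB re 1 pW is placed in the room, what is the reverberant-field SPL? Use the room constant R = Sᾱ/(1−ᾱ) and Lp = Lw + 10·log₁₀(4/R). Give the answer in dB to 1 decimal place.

70.7 dB

Σ(Sᵢαᵢ) = 532×0.15 + 828.3×0.04 + 532×0.10 + 17.7×0.45 = 174.097; total area S = 1910.0 m².
ᾱ = 0.0912, so room constant R = A/(1−ᾱ) = 191.568 m².
Lp = Lw + 10 log₁₀(4/R) = 87.5 -16.80 = 70.7 dB.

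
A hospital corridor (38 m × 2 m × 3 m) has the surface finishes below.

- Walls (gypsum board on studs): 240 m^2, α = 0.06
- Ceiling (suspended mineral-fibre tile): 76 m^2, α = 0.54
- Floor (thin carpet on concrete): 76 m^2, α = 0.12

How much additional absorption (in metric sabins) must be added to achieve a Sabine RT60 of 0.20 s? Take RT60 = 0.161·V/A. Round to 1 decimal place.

119.0 sabins

Total absorption A₁ = 240×0.06 + 76×0.54 + 76×0.12
  = 14.400 + 41.040 + 9.120 = 64.560 m^2 sabins.
Target A₂ = 0.161·228/0.20 = 183.540 sabins (V = 228 m³).
ΔA = A₂ − A₁ = 183.540 − 64.560 = 119.0 sabins.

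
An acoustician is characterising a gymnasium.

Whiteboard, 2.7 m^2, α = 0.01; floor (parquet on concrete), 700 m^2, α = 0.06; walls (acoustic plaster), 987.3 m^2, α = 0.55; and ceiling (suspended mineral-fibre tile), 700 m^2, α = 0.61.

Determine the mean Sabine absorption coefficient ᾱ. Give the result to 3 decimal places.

Total surface area S = 2390.0 m^2.
Weighted sum Σ Sα = 1012.042.
ᾱ = 1012.042 / 2390.0 = 0.423.

0.423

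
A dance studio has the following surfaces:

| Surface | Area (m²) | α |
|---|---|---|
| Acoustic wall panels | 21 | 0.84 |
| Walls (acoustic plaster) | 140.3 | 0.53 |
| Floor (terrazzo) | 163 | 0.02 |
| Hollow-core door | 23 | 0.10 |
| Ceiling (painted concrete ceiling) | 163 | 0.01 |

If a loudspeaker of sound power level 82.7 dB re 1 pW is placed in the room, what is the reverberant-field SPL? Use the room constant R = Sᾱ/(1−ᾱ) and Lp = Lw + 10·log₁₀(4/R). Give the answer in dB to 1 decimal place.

A = 99.189 sabins; S = 510.3 m².
ᾱ = 0.1944, so room constant R = A/(1−ᾱ) = 123.124 m².
Lp = Lw + 10 log₁₀(4/R) = 82.7 -14.88 = 67.8 dB.

67.8 dB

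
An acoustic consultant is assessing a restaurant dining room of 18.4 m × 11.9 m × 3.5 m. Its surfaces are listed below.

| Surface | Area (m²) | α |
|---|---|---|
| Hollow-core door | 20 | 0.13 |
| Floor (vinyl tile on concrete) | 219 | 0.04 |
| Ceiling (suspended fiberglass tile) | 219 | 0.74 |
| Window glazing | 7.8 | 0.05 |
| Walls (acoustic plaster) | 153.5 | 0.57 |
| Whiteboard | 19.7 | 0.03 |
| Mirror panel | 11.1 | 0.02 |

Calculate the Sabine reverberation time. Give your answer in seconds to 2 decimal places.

0.47 s

Equivalent absorption area: A = 20*0.13 + 219*0.04 + 219*0.74 + 7.8*0.05 + 153.5*0.57 + 19.7*0.03 + 11.1*0.02 = 262.118 m².
Room volume: 766.36 m³.
T = 0.161 V/A = 0.161·766.36/262.118 = 0.47 s.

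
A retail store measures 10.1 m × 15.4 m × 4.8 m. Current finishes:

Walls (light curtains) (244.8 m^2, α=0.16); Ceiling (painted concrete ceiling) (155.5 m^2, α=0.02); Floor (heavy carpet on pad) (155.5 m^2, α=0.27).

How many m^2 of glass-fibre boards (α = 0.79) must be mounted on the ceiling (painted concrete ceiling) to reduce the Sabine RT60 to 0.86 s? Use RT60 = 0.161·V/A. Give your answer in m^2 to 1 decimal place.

72.1

A₁ = Σ Sᵢαᵢ = 244.8*0.16 + 155.5*0.02 + 155.5*0.27 = 84.263 sabins.
V = 746.592 m³. Target absorption A₂ = 0.161 × 746.592 / 0.86 = 139.769 sabins.
Absorption to add: 139.769 − 84.263 = 55.506 sabins.
Net gain per m^2: Δα = 0.79 − 0.02 = 0.77.
Panel area = 55.506 / 0.77 = 72.1 m^2.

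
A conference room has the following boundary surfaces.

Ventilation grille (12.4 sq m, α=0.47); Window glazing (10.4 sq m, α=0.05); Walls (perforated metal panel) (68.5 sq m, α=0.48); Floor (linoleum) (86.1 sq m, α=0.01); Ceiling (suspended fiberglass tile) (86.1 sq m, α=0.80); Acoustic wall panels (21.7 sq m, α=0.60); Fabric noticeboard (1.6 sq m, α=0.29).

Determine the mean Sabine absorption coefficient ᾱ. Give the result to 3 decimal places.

0.427

S = Σ Sᵢ = 12.4 + 10.4 + 68.5 + 86.1 + 86.1 + 21.7 + 1.6 = 286.8 sq m.
Σ(Sᵢαᵢ) = 12.4×0.47 + 10.4×0.05 + 68.5×0.48 + 86.1×0.01 + 86.1×0.80 + 21.7×0.60 + 1.6×0.29 = 122.453.
ᾱ = A/S = 0.427.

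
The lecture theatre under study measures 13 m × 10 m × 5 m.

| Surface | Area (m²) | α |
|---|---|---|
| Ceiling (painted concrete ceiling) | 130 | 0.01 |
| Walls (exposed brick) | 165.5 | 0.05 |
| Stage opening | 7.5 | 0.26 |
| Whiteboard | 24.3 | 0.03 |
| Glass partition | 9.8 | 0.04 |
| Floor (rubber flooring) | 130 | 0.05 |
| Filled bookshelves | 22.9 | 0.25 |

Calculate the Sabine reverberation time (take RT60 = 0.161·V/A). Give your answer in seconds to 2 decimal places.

4.21 s

Equivalent absorption area: A = 130×0.01 + 165.5×0.05 + 7.5×0.26 + 24.3×0.03 + 9.8×0.04 + 130×0.05 + 22.9×0.25 = 24.871 m².
Volume V = 13 × 10 × 5 = 650 m³.
Sabine: RT60 = 0.161 × 650 / 24.871 = 4.21 s.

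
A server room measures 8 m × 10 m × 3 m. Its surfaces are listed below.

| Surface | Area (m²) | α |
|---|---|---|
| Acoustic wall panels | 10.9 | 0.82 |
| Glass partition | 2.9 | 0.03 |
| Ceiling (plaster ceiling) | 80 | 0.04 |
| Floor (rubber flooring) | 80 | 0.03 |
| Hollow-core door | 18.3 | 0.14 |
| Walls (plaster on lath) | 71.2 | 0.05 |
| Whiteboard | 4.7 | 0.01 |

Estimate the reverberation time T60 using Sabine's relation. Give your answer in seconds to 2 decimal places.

Equivalent absorption area: A = 10.9·0.82 + 2.9·0.03 + 80·0.04 + 80·0.03 + 18.3·0.14 + 71.2·0.05 + 4.7·0.01 = 20.794 m².
Room volume: 240 m³.
RT60 = 0.161 · V / A = 0.161 × 240 / 20.794 = 1.86 s.

1.86 seconds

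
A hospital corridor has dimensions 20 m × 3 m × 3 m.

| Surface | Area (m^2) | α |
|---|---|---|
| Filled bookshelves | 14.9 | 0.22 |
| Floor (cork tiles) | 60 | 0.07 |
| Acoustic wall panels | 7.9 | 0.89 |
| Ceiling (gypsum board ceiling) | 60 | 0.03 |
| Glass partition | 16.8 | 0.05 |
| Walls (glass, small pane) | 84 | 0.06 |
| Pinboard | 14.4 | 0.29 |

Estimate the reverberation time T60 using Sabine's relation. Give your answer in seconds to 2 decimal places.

1.10 sec

A = Σ Sᵢαᵢ = 14.9·0.22 + 60·0.07 + 7.9·0.89 + 60·0.03 + 16.8·0.05 + 84·0.06 + 14.4·0.29 = 26.365 sabins.
V = 20·3·3 = 180 m³.
RT60 = 0.161 · V / A = 0.161 × 180 / 26.365 = 1.10 s.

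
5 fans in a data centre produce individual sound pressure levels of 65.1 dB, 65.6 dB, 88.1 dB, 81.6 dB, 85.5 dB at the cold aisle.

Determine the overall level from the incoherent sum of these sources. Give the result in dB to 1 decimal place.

90.6 dB

Σ 10^(Lᵢ/10) = 1.152e+09.
Combined level = 10 log₁₀(1.152e+09) = 90.6 dB.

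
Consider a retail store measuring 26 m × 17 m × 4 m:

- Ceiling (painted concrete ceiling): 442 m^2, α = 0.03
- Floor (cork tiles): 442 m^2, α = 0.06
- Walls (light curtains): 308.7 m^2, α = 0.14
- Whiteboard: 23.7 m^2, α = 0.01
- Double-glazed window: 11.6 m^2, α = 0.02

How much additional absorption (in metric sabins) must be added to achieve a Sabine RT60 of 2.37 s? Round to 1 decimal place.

36.6 sabins

A₁ = Σ Sᵢαᵢ = 442·0.03 + 442·0.06 + 308.7·0.14 + 23.7·0.01 + 11.6·0.02 = 83.467 sabins.
Target A₂ = 0.161·1768/2.37 = 120.105 sabins (V = 1768 m³).
Shortfall: 120.105 − 83.467 = 36.6 sabins.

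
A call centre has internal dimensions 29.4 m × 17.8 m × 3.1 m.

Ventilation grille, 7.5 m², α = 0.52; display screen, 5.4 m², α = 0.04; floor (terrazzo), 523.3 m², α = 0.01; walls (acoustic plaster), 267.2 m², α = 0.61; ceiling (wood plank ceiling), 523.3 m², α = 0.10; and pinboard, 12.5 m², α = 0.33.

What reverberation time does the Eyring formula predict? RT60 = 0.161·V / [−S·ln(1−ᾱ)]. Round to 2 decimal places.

Total surface area S = 7.5 + 5.4 + 523.3 + 267.2 + 523.3 + 12.5 = 1339.2 m².
Absorption A = 7.5×0.52 + 5.4×0.04 + 523.3×0.01 + 267.2×0.61 + 523.3×0.10 + 12.5×0.33 = 228.796 sabins.
ᾱ = 228.796 / 1339.2 = 0.1708.
−S·ln(1−ᾱ) = −1339.2 × ln(1 − 0.1708) = 250.824.
V = 29.4 × 17.8 × 3.1 = 1622.292 m³.
RT60 = 0.161 × 1622.292 / 250.824 = 1.04 s.

1.04 sec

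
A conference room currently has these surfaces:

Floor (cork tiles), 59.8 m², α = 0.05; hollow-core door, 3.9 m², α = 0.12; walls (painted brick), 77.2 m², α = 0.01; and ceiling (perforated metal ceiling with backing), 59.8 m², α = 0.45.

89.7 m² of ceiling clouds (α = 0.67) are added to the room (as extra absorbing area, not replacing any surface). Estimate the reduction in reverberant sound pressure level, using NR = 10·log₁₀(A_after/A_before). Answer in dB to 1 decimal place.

4.7 dB

A_before = Σ Sᵢαᵢ = 59.8×0.05 + 3.9×0.12 + 77.2×0.01 + 59.8×0.45 = 31.140 sabins.
Treatment contributes 89.7·0.67 = 60.099 sabins.
A_after = 31.140 + 60.099 = 91.239 sabins.
NR = 10·log₁₀(91.239/31.140) = 4.7 dB.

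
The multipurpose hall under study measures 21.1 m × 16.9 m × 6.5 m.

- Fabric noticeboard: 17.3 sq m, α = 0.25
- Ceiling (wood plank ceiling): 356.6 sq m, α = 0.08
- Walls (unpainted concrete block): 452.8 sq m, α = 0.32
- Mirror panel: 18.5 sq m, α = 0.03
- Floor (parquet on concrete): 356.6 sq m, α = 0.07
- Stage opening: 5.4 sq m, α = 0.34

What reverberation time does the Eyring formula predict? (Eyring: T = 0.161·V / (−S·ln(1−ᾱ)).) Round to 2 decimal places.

S = Σ Sᵢ = 1207.2 sq m.
Σ(Sᵢαᵢ) = 17.3×0.25 + 356.6×0.08 + 452.8×0.32 + 18.5×0.03 + 356.6×0.07 + 5.4×0.34 = 205.102.
Mean coefficient ᾱ = A/S = 0.1699.
Eyring denominator: −S ln(1−ᾱ) = 224.792.
V = 21.1 × 16.9 × 6.5 = 2317.835 m³.
RT60 = 0.161 × 2317.835 / 224.792 = 1.66 s.

1.66 seconds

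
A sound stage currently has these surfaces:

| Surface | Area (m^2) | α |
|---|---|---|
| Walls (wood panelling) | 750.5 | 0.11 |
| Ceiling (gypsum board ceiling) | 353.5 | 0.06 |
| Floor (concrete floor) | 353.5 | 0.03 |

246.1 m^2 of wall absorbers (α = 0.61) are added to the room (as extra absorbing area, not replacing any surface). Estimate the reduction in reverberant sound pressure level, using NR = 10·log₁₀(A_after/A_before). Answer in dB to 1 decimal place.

Total absorption A_before = 750.5·0.11 + 353.5·0.06 + 353.5·0.03
  = 82.555 + 21.210 + 10.605 = 114.370 m^2 sabins.
Added absorption = 246.1 × 0.61 = 150.121 sabins.
New total A_after = 264.491 sabins.
NR = 10·log₁₀(264.491/114.370) = 3.6 dB.

3.6 dB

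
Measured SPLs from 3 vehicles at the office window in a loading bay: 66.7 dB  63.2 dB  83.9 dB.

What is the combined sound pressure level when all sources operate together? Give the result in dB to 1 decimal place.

84.0 dB

Sum in the linear (power) domain: Σ 10^(Lᵢ/10) = 10^(66.7/10) + 10^(63.2/10) + 10^(83.9/10) = 2.522e+08.
L_total = 10·log₁₀(2.522e+08) = 84.0 dB.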